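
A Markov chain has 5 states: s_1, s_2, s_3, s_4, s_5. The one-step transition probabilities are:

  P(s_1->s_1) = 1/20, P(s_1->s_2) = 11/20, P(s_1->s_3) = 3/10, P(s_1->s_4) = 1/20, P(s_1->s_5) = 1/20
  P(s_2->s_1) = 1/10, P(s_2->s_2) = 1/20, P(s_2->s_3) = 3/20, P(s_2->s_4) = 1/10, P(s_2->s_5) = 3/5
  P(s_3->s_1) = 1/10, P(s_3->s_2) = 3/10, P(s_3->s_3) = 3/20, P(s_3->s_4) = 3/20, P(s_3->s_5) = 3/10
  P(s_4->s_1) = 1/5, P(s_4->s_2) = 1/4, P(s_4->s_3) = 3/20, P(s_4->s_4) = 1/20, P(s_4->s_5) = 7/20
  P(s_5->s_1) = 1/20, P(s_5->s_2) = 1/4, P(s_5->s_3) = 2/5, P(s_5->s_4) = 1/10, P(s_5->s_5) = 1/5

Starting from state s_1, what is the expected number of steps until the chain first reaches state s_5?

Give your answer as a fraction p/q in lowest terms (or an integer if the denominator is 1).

Answer: 55068/16583

Derivation:
Let h_i = expected steps to first reach s_5 from state i.
Boundary: h_s_5 = 0.
First-step equations for the other states:
  h_s_1 = 1 + 1/20*h_s_1 + 11/20*h_s_2 + 3/10*h_s_3 + 1/20*h_s_4 + 1/20*h_s_5
  h_s_2 = 1 + 1/10*h_s_1 + 1/20*h_s_2 + 3/20*h_s_3 + 1/10*h_s_4 + 3/5*h_s_5
  h_s_3 = 1 + 1/10*h_s_1 + 3/10*h_s_2 + 3/20*h_s_3 + 3/20*h_s_4 + 3/10*h_s_5
  h_s_4 = 1 + 1/5*h_s_1 + 1/4*h_s_2 + 3/20*h_s_3 + 1/20*h_s_4 + 7/20*h_s_5

Substituting h_s_5 = 0 and rearranging gives the linear system (I - Q) h = 1:
  [19/20, -11/20, -3/10, -1/20] . (h_s_1, h_s_2, h_s_3, h_s_4) = 1
  [-1/10, 19/20, -3/20, -1/10] . (h_s_1, h_s_2, h_s_3, h_s_4) = 1
  [-1/10, -3/10, 17/20, -3/20] . (h_s_1, h_s_2, h_s_3, h_s_4) = 1
  [-1/5, -1/4, -3/20, 19/20] . (h_s_1, h_s_2, h_s_3, h_s_4) = 1

Solving yields:
  h_s_1 = 55068/16583
  h_s_2 = 35416/16583
  h_s_3 = 452/161
  h_s_4 = 45720/16583

Starting state is s_1, so the expected hitting time is h_s_1 = 55068/16583.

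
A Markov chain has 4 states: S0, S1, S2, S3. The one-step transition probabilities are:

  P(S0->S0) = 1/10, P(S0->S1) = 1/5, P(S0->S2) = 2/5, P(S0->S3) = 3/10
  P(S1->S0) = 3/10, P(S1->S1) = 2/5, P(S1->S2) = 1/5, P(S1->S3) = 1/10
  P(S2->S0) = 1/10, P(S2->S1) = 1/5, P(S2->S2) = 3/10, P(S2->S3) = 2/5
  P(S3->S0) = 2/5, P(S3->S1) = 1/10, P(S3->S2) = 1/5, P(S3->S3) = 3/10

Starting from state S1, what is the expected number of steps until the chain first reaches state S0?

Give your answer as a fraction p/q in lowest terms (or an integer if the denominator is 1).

Let h_i = expected steps to first reach S0 from state i.
Boundary: h_S0 = 0.
First-step equations for the other states:
  h_S1 = 1 + 3/10*h_S0 + 2/5*h_S1 + 1/5*h_S2 + 1/10*h_S3
  h_S2 = 1 + 1/10*h_S0 + 1/5*h_S1 + 3/10*h_S2 + 2/5*h_S3
  h_S3 = 1 + 2/5*h_S0 + 1/10*h_S1 + 1/5*h_S2 + 3/10*h_S3

Substituting h_S0 = 0 and rearranging gives the linear system (I - Q) h = 1:
  [3/5, -1/5, -1/10] . (h_S1, h_S2, h_S3) = 1
  [-1/5, 7/10, -2/5] . (h_S1, h_S2, h_S3) = 1
  [-1/10, -1/5, 7/10] . (h_S1, h_S2, h_S3) = 1

Solving yields:
  h_S1 = 720/199
  h_S2 = 850/199
  h_S3 = 630/199

Starting state is S1, so the expected hitting time is h_S1 = 720/199.

Answer: 720/199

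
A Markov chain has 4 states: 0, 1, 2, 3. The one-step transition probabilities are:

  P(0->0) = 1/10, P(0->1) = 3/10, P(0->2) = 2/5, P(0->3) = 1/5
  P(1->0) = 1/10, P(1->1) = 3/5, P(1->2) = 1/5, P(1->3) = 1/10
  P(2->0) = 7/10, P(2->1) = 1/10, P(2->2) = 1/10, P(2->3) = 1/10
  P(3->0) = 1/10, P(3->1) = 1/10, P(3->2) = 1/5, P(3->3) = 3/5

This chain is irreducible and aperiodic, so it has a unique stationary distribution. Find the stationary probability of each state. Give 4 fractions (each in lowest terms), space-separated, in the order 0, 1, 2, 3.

The stationary distribution satisfies pi = pi * P, i.e.:
  pi_0 = 1/10*pi_0 + 1/10*pi_1 + 7/10*pi_2 + 1/10*pi_3
  pi_1 = 3/10*pi_0 + 3/5*pi_1 + 1/10*pi_2 + 1/10*pi_3
  pi_2 = 2/5*pi_0 + 1/5*pi_1 + 1/10*pi_2 + 1/5*pi_3
  pi_3 = 1/5*pi_0 + 1/10*pi_1 + 1/10*pi_2 + 3/5*pi_3
with normalization: pi_0 + pi_1 + pi_2 + pi_3 = 1.

Using the first 3 balance equations plus normalization, the linear system A*pi = b is:
  [-9/10, 1/10, 7/10, 1/10] . pi = 0
  [3/10, -2/5, 1/10, 1/10] . pi = 0
  [2/5, 1/5, -9/10, 1/5] . pi = 0
  [1, 1, 1, 1] . pi = 1

Solving yields:
  pi_0 = 23/98
  pi_1 = 72/245
  pi_2 = 11/49
  pi_3 = 121/490

Verification (pi * P):
  23/98*1/10 + 72/245*1/10 + 11/49*7/10 + 121/490*1/10 = 23/98 = pi_0  (ok)
  23/98*3/10 + 72/245*3/5 + 11/49*1/10 + 121/490*1/10 = 72/245 = pi_1  (ok)
  23/98*2/5 + 72/245*1/5 + 11/49*1/10 + 121/490*1/5 = 11/49 = pi_2  (ok)
  23/98*1/5 + 72/245*1/10 + 11/49*1/10 + 121/490*3/5 = 121/490 = pi_3  (ok)

Answer: 23/98 72/245 11/49 121/490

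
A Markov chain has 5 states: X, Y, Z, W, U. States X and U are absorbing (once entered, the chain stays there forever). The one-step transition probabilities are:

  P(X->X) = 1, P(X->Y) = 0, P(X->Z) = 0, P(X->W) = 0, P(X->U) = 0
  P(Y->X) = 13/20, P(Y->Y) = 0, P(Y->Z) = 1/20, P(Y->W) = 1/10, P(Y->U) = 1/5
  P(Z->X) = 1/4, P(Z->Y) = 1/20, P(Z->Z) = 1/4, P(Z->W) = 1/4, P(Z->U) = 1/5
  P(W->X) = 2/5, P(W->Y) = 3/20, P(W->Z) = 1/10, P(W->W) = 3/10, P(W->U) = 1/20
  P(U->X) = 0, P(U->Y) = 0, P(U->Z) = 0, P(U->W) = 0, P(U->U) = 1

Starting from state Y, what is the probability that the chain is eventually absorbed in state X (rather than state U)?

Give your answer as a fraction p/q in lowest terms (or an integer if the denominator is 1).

Let a_i = P(absorbed in X | start in state i).
Boundary conditions: a_X = 1, a_U = 0.
For each transient state i, a_i = sum_j P(i->j) * a_j:
  a_Y = 13/20*a_X + 0*a_Y + 1/20*a_Z + 1/10*a_W + 1/5*a_U
  a_Z = 1/4*a_X + 1/20*a_Y + 1/4*a_Z + 1/4*a_W + 1/5*a_U
  a_W = 2/5*a_X + 3/20*a_Y + 1/10*a_Z + 3/10*a_W + 1/20*a_U

Substituting a_X = 1 and a_U = 0, rearrange to (I - Q) a = r where r[i] = P(i -> X):
  [1, -1/20, -1/10] . (a_Y, a_Z, a_W) = 13/20
  [-1/20, 3/4, -1/4] . (a_Y, a_Z, a_W) = 1/4
  [-3/20, -1/10, 7/10] . (a_Y, a_Z, a_W) = 2/5

Solving yields:
  a_Y = 2970/3877
  a_Z = 2563/3877
  a_W = 3218/3877

Starting state is Y, so the absorption probability is a_Y = 2970/3877.

Answer: 2970/3877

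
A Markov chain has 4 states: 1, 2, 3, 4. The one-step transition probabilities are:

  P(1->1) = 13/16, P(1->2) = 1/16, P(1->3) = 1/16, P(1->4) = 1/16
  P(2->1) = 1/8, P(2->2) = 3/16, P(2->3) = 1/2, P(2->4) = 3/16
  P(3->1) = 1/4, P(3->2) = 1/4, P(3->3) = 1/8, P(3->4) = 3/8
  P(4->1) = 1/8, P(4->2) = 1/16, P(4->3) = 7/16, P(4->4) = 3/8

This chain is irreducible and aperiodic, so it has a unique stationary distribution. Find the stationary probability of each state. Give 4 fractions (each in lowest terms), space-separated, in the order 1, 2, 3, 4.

The stationary distribution satisfies pi = pi * P, i.e.:
  pi_1 = 13/16*pi_1 + 1/8*pi_2 + 1/4*pi_3 + 1/8*pi_4
  pi_2 = 1/16*pi_1 + 3/16*pi_2 + 1/4*pi_3 + 1/16*pi_4
  pi_3 = 1/16*pi_1 + 1/2*pi_2 + 1/8*pi_3 + 7/16*pi_4
  pi_4 = 1/16*pi_1 + 3/16*pi_2 + 3/8*pi_3 + 3/8*pi_4
with normalization: pi_1 + pi_2 + pi_3 + pi_4 = 1.

Using the first 3 balance equations plus normalization, the linear system A*pi = b is:
  [-3/16, 1/8, 1/4, 1/8] . pi = 0
  [1/16, -13/16, 1/4, 1/16] . pi = 0
  [1/16, 1/2, -7/8, 7/16] . pi = 0
  [1, 1, 1, 1] . pi = 1

Solving yields:
  pi_1 = 260/541
  pi_2 = 62/541
  pi_3 = 109/541
  pi_4 = 110/541

Verification (pi * P):
  260/541*13/16 + 62/541*1/8 + 109/541*1/4 + 110/541*1/8 = 260/541 = pi_1  (ok)
  260/541*1/16 + 62/541*3/16 + 109/541*1/4 + 110/541*1/16 = 62/541 = pi_2  (ok)
  260/541*1/16 + 62/541*1/2 + 109/541*1/8 + 110/541*7/16 = 109/541 = pi_3  (ok)
  260/541*1/16 + 62/541*3/16 + 109/541*3/8 + 110/541*3/8 = 110/541 = pi_4  (ok)

Answer: 260/541 62/541 109/541 110/541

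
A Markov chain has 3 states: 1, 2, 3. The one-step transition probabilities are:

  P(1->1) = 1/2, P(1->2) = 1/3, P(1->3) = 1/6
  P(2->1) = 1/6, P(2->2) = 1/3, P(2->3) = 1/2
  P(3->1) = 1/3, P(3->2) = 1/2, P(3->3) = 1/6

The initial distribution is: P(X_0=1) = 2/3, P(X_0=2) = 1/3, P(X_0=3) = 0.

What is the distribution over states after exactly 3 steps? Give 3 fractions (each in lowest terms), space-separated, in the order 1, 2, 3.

Propagating the distribution step by step (d_{t+1} = d_t * P):
d_0 = (1=2/3, 2=1/3, 3=0)
  d_1[1] = 2/3*1/2 + 1/3*1/6 + 0*1/3 = 7/18
  d_1[2] = 2/3*1/3 + 1/3*1/3 + 0*1/2 = 1/3
  d_1[3] = 2/3*1/6 + 1/3*1/2 + 0*1/6 = 5/18
d_1 = (1=7/18, 2=1/3, 3=5/18)
  d_2[1] = 7/18*1/2 + 1/3*1/6 + 5/18*1/3 = 37/108
  d_2[2] = 7/18*1/3 + 1/3*1/3 + 5/18*1/2 = 41/108
  d_2[3] = 7/18*1/6 + 1/3*1/2 + 5/18*1/6 = 5/18
d_2 = (1=37/108, 2=41/108, 3=5/18)
  d_3[1] = 37/108*1/2 + 41/108*1/6 + 5/18*1/3 = 53/162
  d_3[2] = 37/108*1/3 + 41/108*1/3 + 5/18*1/2 = 41/108
  d_3[3] = 37/108*1/6 + 41/108*1/2 + 5/18*1/6 = 95/324
d_3 = (1=53/162, 2=41/108, 3=95/324)

Answer: 53/162 41/108 95/324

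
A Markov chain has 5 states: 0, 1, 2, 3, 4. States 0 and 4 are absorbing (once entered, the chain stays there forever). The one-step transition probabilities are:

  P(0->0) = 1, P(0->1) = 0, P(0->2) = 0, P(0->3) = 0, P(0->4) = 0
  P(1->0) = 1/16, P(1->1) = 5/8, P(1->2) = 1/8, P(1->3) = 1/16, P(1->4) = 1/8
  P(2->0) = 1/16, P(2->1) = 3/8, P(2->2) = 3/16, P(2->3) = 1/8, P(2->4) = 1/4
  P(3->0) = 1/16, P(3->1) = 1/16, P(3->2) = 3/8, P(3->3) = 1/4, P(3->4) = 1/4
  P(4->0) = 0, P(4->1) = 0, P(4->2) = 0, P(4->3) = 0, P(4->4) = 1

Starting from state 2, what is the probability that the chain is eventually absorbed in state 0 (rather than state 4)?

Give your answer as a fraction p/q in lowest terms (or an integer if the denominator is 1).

Let a_i = P(absorbed in 0 | start in state i).
Boundary conditions: a_0 = 1, a_4 = 0.
For each transient state i, a_i = sum_j P(i->j) * a_j:
  a_1 = 1/16*a_0 + 5/8*a_1 + 1/8*a_2 + 1/16*a_3 + 1/8*a_4
  a_2 = 1/16*a_0 + 3/8*a_1 + 3/16*a_2 + 1/8*a_3 + 1/4*a_4
  a_3 = 1/16*a_0 + 1/16*a_1 + 3/8*a_2 + 1/4*a_3 + 1/4*a_4

Substituting a_0 = 1 and a_4 = 0, rearrange to (I - Q) a = r where r[i] = P(i -> 0):
  [3/8, -1/8, -1/16] . (a_1, a_2, a_3) = 1/16
  [-3/8, 13/16, -1/8] . (a_1, a_2, a_3) = 1/16
  [-1/16, -3/8, 3/4] . (a_1, a_2, a_3) = 1/16

Solving yields:
  a_1 = 191/667
  a_2 = 163/667
  a_3 = 153/667

Starting state is 2, so the absorption probability is a_2 = 163/667.

Answer: 163/667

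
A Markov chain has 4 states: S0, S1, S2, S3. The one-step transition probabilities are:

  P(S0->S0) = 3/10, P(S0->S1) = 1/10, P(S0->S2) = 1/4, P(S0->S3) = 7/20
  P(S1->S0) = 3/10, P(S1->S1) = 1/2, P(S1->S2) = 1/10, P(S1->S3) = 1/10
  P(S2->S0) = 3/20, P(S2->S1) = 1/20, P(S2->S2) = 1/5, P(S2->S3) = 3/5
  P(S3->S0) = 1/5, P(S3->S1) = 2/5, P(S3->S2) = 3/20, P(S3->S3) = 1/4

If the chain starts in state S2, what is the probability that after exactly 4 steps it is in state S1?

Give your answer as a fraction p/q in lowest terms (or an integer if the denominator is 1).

Answer: 48057/160000

Derivation:
Computing P^4 by repeated multiplication:
P^1 =
  S0: [3/10, 1/10, 1/4, 7/20]
  S1: [3/10, 1/2, 1/10, 1/10]
  S2: [3/20, 1/20, 1/5, 3/5]
  S3: [1/5, 2/5, 3/20, 1/4]
P^2 =
  S0: [91/400, 93/400, 3/16, 141/400]
  S1: [11/40, 13/40, 4/25, 6/25]
  S2: [21/100, 29/100, 69/400, 131/400]
  S3: [101/400, 131/400, 63/400, 21/80]
P^3 =
  S0: [1893/8000, 463/1600, 341/2000, 607/2000]
  S1: [63/250, 147/500, 677/4000, 1139/4000]
  S2: [1931/8000, 489/1600, 1321/8000, 2303/8000]
  S3: [2001/8000, 483/1600, 667/4000, 9/32]
P^4 =
  S0: [9763/40000, 11931/40000, 5367/32000, 46389/160000]
  S1: [19691/80000, 4713/16000, 13517/80000, 23227/80000]
  S2: [39431/160000, 48057/160000, 13369/80000, 22887/80000]
  S3: [19749/80000, 23743/80000, 26921/160000, 9219/32000]

(P^4)[S2 -> S1] = 48057/160000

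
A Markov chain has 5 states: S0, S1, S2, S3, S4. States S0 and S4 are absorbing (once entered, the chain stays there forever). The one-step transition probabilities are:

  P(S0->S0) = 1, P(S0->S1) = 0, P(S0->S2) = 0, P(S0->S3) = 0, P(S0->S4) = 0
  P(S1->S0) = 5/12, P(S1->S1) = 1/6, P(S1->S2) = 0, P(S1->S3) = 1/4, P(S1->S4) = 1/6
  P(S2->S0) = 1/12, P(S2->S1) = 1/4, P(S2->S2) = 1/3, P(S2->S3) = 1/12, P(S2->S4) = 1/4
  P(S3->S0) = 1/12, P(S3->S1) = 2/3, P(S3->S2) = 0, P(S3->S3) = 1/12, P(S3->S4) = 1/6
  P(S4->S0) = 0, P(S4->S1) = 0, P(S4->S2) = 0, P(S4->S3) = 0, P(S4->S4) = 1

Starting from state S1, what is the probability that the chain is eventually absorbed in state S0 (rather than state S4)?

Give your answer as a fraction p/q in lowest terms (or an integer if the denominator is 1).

Answer: 29/43

Derivation:
Let a_i = P(absorbed in S0 | start in state i).
Boundary conditions: a_S0 = 1, a_S4 = 0.
For each transient state i, a_i = sum_j P(i->j) * a_j:
  a_S1 = 5/12*a_S0 + 1/6*a_S1 + 0*a_S2 + 1/4*a_S3 + 1/6*a_S4
  a_S2 = 1/12*a_S0 + 1/4*a_S1 + 1/3*a_S2 + 1/12*a_S3 + 1/4*a_S4
  a_S3 = 1/12*a_S0 + 2/3*a_S1 + 0*a_S2 + 1/12*a_S3 + 1/6*a_S4

Substituting a_S0 = 1 and a_S4 = 0, rearrange to (I - Q) a = r where r[i] = P(i -> S0):
  [5/6, 0, -1/4] . (a_S1, a_S2, a_S3) = 5/12
  [-1/4, 2/3, -1/12] . (a_S1, a_S2, a_S3) = 1/12
  [-2/3, 0, 11/12] . (a_S1, a_S2, a_S3) = 1/12

Solving yields:
  a_S1 = 29/43
  a_S2 = 155/344
  a_S3 = 25/43

Starting state is S1, so the absorption probability is a_S1 = 29/43.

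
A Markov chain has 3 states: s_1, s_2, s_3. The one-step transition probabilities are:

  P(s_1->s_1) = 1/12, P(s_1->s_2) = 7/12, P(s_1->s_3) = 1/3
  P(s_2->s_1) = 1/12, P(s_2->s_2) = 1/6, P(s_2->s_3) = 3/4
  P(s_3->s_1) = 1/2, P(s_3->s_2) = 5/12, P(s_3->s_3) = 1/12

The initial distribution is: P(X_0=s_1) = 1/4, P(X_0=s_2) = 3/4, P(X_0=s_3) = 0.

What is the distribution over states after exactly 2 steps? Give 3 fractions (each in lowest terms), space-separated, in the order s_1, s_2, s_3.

Answer: 203/576 209/576 41/144

Derivation:
Propagating the distribution step by step (d_{t+1} = d_t * P):
d_0 = (s_1=1/4, s_2=3/4, s_3=0)
  d_1[s_1] = 1/4*1/12 + 3/4*1/12 + 0*1/2 = 1/12
  d_1[s_2] = 1/4*7/12 + 3/4*1/6 + 0*5/12 = 13/48
  d_1[s_3] = 1/4*1/3 + 3/4*3/4 + 0*1/12 = 31/48
d_1 = (s_1=1/12, s_2=13/48, s_3=31/48)
  d_2[s_1] = 1/12*1/12 + 13/48*1/12 + 31/48*1/2 = 203/576
  d_2[s_2] = 1/12*7/12 + 13/48*1/6 + 31/48*5/12 = 209/576
  d_2[s_3] = 1/12*1/3 + 13/48*3/4 + 31/48*1/12 = 41/144
d_2 = (s_1=203/576, s_2=209/576, s_3=41/144)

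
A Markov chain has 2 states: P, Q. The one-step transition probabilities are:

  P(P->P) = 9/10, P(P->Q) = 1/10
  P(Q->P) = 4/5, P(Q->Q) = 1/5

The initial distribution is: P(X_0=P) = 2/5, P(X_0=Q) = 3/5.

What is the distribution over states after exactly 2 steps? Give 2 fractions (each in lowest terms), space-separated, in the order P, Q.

Propagating the distribution step by step (d_{t+1} = d_t * P):
d_0 = (P=2/5, Q=3/5)
  d_1[P] = 2/5*9/10 + 3/5*4/5 = 21/25
  d_1[Q] = 2/5*1/10 + 3/5*1/5 = 4/25
d_1 = (P=21/25, Q=4/25)
  d_2[P] = 21/25*9/10 + 4/25*4/5 = 221/250
  d_2[Q] = 21/25*1/10 + 4/25*1/5 = 29/250
d_2 = (P=221/250, Q=29/250)

Answer: 221/250 29/250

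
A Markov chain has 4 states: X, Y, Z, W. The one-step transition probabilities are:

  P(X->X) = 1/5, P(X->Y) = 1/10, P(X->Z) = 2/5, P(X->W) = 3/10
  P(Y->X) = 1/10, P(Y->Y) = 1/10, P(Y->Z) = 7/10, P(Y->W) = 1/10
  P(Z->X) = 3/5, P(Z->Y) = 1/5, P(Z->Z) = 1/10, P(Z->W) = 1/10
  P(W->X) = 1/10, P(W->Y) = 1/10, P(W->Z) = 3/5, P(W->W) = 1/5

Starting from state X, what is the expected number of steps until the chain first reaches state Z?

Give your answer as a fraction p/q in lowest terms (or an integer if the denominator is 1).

Answer: 1100/529

Derivation:
Let h_i = expected steps to first reach Z from state i.
Boundary: h_Z = 0.
First-step equations for the other states:
  h_X = 1 + 1/5*h_X + 1/10*h_Y + 2/5*h_Z + 3/10*h_W
  h_Y = 1 + 1/10*h_X + 1/10*h_Y + 7/10*h_Z + 1/10*h_W
  h_W = 1 + 1/10*h_X + 1/10*h_Y + 3/5*h_Z + 1/5*h_W

Substituting h_Z = 0 and rearranging gives the linear system (I - Q) h = 1:
  [4/5, -1/10, -3/10] . (h_X, h_Y, h_W) = 1
  [-1/10, 9/10, -1/10] . (h_X, h_Y, h_W) = 1
  [-1/10, -1/10, 4/5] . (h_X, h_Y, h_W) = 1

Solving yields:
  h_X = 1100/529
  h_Y = 810/529
  h_W = 900/529

Starting state is X, so the expected hitting time is h_X = 1100/529.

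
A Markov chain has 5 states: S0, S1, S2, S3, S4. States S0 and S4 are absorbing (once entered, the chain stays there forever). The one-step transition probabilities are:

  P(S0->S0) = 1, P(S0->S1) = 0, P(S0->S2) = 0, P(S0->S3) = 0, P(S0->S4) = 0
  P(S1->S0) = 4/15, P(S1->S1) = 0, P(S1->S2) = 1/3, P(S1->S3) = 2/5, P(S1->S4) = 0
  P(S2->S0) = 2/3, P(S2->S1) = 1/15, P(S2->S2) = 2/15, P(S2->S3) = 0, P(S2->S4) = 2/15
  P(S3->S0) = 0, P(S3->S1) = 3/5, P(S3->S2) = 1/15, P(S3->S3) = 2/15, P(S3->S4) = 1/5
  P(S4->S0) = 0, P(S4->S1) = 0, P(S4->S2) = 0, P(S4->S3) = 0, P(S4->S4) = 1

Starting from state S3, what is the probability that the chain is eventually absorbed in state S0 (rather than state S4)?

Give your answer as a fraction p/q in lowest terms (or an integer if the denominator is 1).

Let a_i = P(absorbed in S0 | start in state i).
Boundary conditions: a_S0 = 1, a_S4 = 0.
For each transient state i, a_i = sum_j P(i->j) * a_j:
  a_S1 = 4/15*a_S0 + 0*a_S1 + 1/3*a_S2 + 2/5*a_S3 + 0*a_S4
  a_S2 = 2/3*a_S0 + 1/15*a_S1 + 2/15*a_S2 + 0*a_S3 + 2/15*a_S4
  a_S3 = 0*a_S0 + 3/5*a_S1 + 1/15*a_S2 + 2/15*a_S3 + 1/5*a_S4

Substituting a_S0 = 1 and a_S4 = 0, rearrange to (I - Q) a = r where r[i] = P(i -> S0):
  [1, -1/3, -2/5] . (a_S1, a_S2, a_S3) = 4/15
  [-1/15, 13/15, 0] . (a_S1, a_S2, a_S3) = 2/3
  [-3/5, -1/15, 13/15] . (a_S1, a_S2, a_S3) = 0

Solving yields:
  a_S1 = 693/881
  a_S2 = 731/881
  a_S3 = 536/881

Starting state is S3, so the absorption probability is a_S3 = 536/881.

Answer: 536/881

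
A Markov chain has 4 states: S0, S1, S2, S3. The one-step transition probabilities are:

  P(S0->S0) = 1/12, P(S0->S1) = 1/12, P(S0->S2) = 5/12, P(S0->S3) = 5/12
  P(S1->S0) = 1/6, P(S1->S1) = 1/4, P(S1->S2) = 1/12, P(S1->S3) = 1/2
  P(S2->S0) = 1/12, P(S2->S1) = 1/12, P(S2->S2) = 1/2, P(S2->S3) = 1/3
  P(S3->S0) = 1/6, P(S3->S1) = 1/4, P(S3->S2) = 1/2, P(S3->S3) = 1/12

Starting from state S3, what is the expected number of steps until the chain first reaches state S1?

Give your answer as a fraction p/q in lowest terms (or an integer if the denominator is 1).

Let h_i = expected steps to first reach S1 from state i.
Boundary: h_S1 = 0.
First-step equations for the other states:
  h_S0 = 1 + 1/12*h_S0 + 1/12*h_S1 + 5/12*h_S2 + 5/12*h_S3
  h_S2 = 1 + 1/12*h_S0 + 1/12*h_S1 + 1/2*h_S2 + 1/3*h_S3
  h_S3 = 1 + 1/6*h_S0 + 1/4*h_S1 + 1/2*h_S2 + 1/12*h_S3

Substituting h_S1 = 0 and rearranging gives the linear system (I - Q) h = 1:
  [11/12, -5/12, -5/12] . (h_S0, h_S2, h_S3) = 1
  [-1/12, 1/2, -1/3] . (h_S0, h_S2, h_S3) = 1
  [-1/6, -1/2, 11/12] . (h_S0, h_S2, h_S3) = 1

Solving yields:
  h_S0 = 2124/277
  h_S2 = 2148/277
  h_S3 = 1860/277

Starting state is S3, so the expected hitting time is h_S3 = 1860/277.

Answer: 1860/277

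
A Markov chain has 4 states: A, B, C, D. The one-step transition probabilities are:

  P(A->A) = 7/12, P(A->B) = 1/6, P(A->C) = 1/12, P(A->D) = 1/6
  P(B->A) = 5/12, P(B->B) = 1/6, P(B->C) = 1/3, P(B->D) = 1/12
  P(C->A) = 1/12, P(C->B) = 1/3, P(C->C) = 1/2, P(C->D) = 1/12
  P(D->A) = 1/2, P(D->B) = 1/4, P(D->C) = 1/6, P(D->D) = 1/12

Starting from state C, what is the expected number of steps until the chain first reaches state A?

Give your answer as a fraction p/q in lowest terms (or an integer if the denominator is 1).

Answer: 336/71

Derivation:
Let h_i = expected steps to first reach A from state i.
Boundary: h_A = 0.
First-step equations for the other states:
  h_B = 1 + 5/12*h_A + 1/6*h_B + 1/3*h_C + 1/12*h_D
  h_C = 1 + 1/12*h_A + 1/3*h_B + 1/2*h_C + 1/12*h_D
  h_D = 1 + 1/2*h_A + 1/4*h_B + 1/6*h_C + 1/12*h_D

Substituting h_A = 0 and rearranging gives the linear system (I - Q) h = 1:
  [5/6, -1/3, -1/12] . (h_B, h_C, h_D) = 1
  [-1/3, 1/2, -1/12] . (h_B, h_C, h_D) = 1
  [-1/4, -1/6, 11/12] . (h_B, h_C, h_D) = 1

Solving yields:
  h_B = 240/71
  h_C = 336/71
  h_D = 204/71

Starting state is C, so the expected hitting time is h_C = 336/71.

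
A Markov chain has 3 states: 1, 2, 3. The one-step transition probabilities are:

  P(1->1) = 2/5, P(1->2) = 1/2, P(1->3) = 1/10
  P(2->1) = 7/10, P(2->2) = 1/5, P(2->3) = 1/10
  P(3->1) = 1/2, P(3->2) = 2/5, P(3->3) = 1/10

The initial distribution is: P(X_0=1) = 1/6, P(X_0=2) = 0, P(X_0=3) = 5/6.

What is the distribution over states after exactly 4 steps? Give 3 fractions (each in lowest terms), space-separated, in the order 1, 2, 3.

Propagating the distribution step by step (d_{t+1} = d_t * P):
d_0 = (1=1/6, 2=0, 3=5/6)
  d_1[1] = 1/6*2/5 + 0*7/10 + 5/6*1/2 = 29/60
  d_1[2] = 1/6*1/2 + 0*1/5 + 5/6*2/5 = 5/12
  d_1[3] = 1/6*1/10 + 0*1/10 + 5/6*1/10 = 1/10
d_1 = (1=29/60, 2=5/12, 3=1/10)
  d_2[1] = 29/60*2/5 + 5/12*7/10 + 1/10*1/2 = 107/200
  d_2[2] = 29/60*1/2 + 5/12*1/5 + 1/10*2/5 = 73/200
  d_2[3] = 29/60*1/10 + 5/12*1/10 + 1/10*1/10 = 1/10
d_2 = (1=107/200, 2=73/200, 3=1/10)
  d_3[1] = 107/200*2/5 + 73/200*7/10 + 1/10*1/2 = 1039/2000
  d_3[2] = 107/200*1/2 + 73/200*1/5 + 1/10*2/5 = 761/2000
  d_3[3] = 107/200*1/10 + 73/200*1/10 + 1/10*1/10 = 1/10
d_3 = (1=1039/2000, 2=761/2000, 3=1/10)
  d_4[1] = 1039/2000*2/5 + 761/2000*7/10 + 1/10*1/2 = 10483/20000
  d_4[2] = 1039/2000*1/2 + 761/2000*1/5 + 1/10*2/5 = 7517/20000
  d_4[3] = 1039/2000*1/10 + 761/2000*1/10 + 1/10*1/10 = 1/10
d_4 = (1=10483/20000, 2=7517/20000, 3=1/10)

Answer: 10483/20000 7517/20000 1/10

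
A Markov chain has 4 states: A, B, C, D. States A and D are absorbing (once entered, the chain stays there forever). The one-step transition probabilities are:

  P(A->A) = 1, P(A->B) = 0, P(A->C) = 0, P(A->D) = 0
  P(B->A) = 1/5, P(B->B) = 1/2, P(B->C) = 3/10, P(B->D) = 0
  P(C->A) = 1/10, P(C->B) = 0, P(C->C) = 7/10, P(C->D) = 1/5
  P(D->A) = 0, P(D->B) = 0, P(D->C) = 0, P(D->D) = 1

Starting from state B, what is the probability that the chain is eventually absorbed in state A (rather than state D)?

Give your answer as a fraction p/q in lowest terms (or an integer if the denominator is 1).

Answer: 3/5

Derivation:
Let a_i = P(absorbed in A | start in state i).
Boundary conditions: a_A = 1, a_D = 0.
For each transient state i, a_i = sum_j P(i->j) * a_j:
  a_B = 1/5*a_A + 1/2*a_B + 3/10*a_C + 0*a_D
  a_C = 1/10*a_A + 0*a_B + 7/10*a_C + 1/5*a_D

Substituting a_A = 1 and a_D = 0, rearrange to (I - Q) a = r where r[i] = P(i -> A):
  [1/2, -3/10] . (a_B, a_C) = 1/5
  [0, 3/10] . (a_B, a_C) = 1/10

Solving yields:
  a_B = 3/5
  a_C = 1/3

Starting state is B, so the absorption probability is a_B = 3/5.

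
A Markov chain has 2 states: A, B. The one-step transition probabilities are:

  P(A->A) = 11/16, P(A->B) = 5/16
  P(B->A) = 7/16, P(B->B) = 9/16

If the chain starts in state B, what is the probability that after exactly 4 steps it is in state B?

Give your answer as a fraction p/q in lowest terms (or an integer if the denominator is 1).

Answer: 429/1024

Derivation:
Computing P^4 by repeated multiplication:
P^1 =
  A: [11/16, 5/16]
  B: [7/16, 9/16]
P^2 =
  A: [39/64, 25/64]
  B: [35/64, 29/64]
P^3 =
  A: [151/256, 105/256]
  B: [147/256, 109/256]
P^4 =
  A: [599/1024, 425/1024]
  B: [595/1024, 429/1024]

(P^4)[B -> B] = 429/1024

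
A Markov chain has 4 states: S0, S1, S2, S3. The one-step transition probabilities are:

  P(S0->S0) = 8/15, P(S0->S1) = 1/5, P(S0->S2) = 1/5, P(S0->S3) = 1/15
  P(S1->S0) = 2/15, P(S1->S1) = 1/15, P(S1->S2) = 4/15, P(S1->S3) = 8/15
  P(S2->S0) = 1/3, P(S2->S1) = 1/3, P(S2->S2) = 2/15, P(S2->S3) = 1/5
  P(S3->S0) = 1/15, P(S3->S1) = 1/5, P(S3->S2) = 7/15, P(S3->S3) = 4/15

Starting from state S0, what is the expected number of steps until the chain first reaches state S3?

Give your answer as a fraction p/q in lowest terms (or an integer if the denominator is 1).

Answer: 75/14

Derivation:
Let h_i = expected steps to first reach S3 from state i.
Boundary: h_S3 = 0.
First-step equations for the other states:
  h_S0 = 1 + 8/15*h_S0 + 1/5*h_S1 + 1/5*h_S2 + 1/15*h_S3
  h_S1 = 1 + 2/15*h_S0 + 1/15*h_S1 + 4/15*h_S2 + 8/15*h_S3
  h_S2 = 1 + 1/3*h_S0 + 1/3*h_S1 + 2/15*h_S2 + 1/5*h_S3

Substituting h_S3 = 0 and rearranging gives the linear system (I - Q) h = 1:
  [7/15, -1/5, -1/5] . (h_S0, h_S1, h_S2) = 1
  [-2/15, 14/15, -4/15] . (h_S0, h_S1, h_S2) = 1
  [-1/3, -1/3, 13/15] . (h_S0, h_S1, h_S2) = 1

Solving yields:
  h_S0 = 75/14
  h_S1 = 65/21
  h_S2 = 185/42

Starting state is S0, so the expected hitting time is h_S0 = 75/14.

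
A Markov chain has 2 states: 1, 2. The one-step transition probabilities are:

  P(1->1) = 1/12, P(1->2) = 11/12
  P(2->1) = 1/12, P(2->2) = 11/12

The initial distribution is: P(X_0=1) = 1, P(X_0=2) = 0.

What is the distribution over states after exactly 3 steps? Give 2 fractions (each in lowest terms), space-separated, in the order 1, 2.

Propagating the distribution step by step (d_{t+1} = d_t * P):
d_0 = (1=1, 2=0)
  d_1[1] = 1*1/12 + 0*1/12 = 1/12
  d_1[2] = 1*11/12 + 0*11/12 = 11/12
d_1 = (1=1/12, 2=11/12)
  d_2[1] = 1/12*1/12 + 11/12*1/12 = 1/12
  d_2[2] = 1/12*11/12 + 11/12*11/12 = 11/12
d_2 = (1=1/12, 2=11/12)
  d_3[1] = 1/12*1/12 + 11/12*1/12 = 1/12
  d_3[2] = 1/12*11/12 + 11/12*11/12 = 11/12
d_3 = (1=1/12, 2=11/12)

Answer: 1/12 11/12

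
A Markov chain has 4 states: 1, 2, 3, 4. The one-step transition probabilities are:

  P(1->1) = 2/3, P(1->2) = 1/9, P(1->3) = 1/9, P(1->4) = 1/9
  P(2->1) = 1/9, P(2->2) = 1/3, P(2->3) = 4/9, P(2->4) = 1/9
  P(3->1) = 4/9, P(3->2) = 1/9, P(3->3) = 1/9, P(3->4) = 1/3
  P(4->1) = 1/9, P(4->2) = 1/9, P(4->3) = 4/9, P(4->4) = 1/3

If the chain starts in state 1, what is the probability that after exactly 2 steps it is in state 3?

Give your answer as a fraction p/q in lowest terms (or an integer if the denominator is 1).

Answer: 5/27

Derivation:
Computing P^2 by repeated multiplication:
P^1 =
  1: [2/3, 1/9, 1/9, 1/9]
  2: [1/9, 1/3, 4/9, 1/9]
  3: [4/9, 1/9, 1/9, 1/3]
  4: [1/9, 1/9, 4/9, 1/3]
P^2 =
  1: [14/27, 11/81, 5/27, 13/81]
  2: [26/81, 5/27, 7/27, 19/81]
  3: [32/81, 11/81, 7/27, 17/81]
  4: [26/81, 11/81, 7/27, 23/81]

(P^2)[1 -> 3] = 5/27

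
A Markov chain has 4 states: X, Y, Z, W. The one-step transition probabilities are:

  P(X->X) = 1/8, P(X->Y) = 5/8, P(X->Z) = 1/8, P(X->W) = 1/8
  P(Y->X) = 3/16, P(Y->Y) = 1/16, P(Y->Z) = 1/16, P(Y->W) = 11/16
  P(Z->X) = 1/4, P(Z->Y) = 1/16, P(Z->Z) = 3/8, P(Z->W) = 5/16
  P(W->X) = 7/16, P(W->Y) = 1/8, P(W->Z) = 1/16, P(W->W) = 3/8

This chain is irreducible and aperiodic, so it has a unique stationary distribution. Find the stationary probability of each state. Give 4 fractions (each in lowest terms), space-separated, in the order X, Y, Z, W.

Answer: 587/2163 172/721 250/2163 270/721

Derivation:
The stationary distribution satisfies pi = pi * P, i.e.:
  pi_X = 1/8*pi_X + 3/16*pi_Y + 1/4*pi_Z + 7/16*pi_W
  pi_Y = 5/8*pi_X + 1/16*pi_Y + 1/16*pi_Z + 1/8*pi_W
  pi_Z = 1/8*pi_X + 1/16*pi_Y + 3/8*pi_Z + 1/16*pi_W
  pi_W = 1/8*pi_X + 11/16*pi_Y + 5/16*pi_Z + 3/8*pi_W
with normalization: pi_X + pi_Y + pi_Z + pi_W = 1.

Using the first 3 balance equations plus normalization, the linear system A*pi = b is:
  [-7/8, 3/16, 1/4, 7/16] . pi = 0
  [5/8, -15/16, 1/16, 1/8] . pi = 0
  [1/8, 1/16, -5/8, 1/16] . pi = 0
  [1, 1, 1, 1] . pi = 1

Solving yields:
  pi_X = 587/2163
  pi_Y = 172/721
  pi_Z = 250/2163
  pi_W = 270/721

Verification (pi * P):
  587/2163*1/8 + 172/721*3/16 + 250/2163*1/4 + 270/721*7/16 = 587/2163 = pi_X  (ok)
  587/2163*5/8 + 172/721*1/16 + 250/2163*1/16 + 270/721*1/8 = 172/721 = pi_Y  (ok)
  587/2163*1/8 + 172/721*1/16 + 250/2163*3/8 + 270/721*1/16 = 250/2163 = pi_Z  (ok)
  587/2163*1/8 + 172/721*11/16 + 250/2163*5/16 + 270/721*3/8 = 270/721 = pi_W  (ok)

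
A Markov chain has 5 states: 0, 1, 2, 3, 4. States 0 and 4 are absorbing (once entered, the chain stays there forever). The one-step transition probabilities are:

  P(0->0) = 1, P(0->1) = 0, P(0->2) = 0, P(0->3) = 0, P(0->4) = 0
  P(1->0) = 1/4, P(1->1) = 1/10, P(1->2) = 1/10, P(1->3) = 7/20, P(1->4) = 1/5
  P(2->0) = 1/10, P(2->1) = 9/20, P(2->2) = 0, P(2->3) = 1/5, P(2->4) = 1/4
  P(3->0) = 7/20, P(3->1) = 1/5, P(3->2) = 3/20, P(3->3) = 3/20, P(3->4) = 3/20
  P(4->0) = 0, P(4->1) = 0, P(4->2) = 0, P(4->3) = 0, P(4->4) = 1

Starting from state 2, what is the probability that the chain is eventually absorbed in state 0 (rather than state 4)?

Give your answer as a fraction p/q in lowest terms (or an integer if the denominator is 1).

Answer: 2346/4817

Derivation:
Let a_i = P(absorbed in 0 | start in state i).
Boundary conditions: a_0 = 1, a_4 = 0.
For each transient state i, a_i = sum_j P(i->j) * a_j:
  a_1 = 1/4*a_0 + 1/10*a_1 + 1/10*a_2 + 7/20*a_3 + 1/5*a_4
  a_2 = 1/10*a_0 + 9/20*a_1 + 0*a_2 + 1/5*a_3 + 1/4*a_4
  a_3 = 7/20*a_0 + 1/5*a_1 + 3/20*a_2 + 3/20*a_3 + 3/20*a_4

Substituting a_0 = 1 and a_4 = 0, rearrange to (I - Q) a = r where r[i] = P(i -> 0):
  [9/10, -1/10, -7/20] . (a_1, a_2, a_3) = 1/4
  [-9/20, 1, -1/5] . (a_1, a_2, a_3) = 1/10
  [-1/5, -3/20, 17/20] . (a_1, a_2, a_3) = 7/20

Solving yields:
  a_1 = 2786/4817
  a_2 = 2346/4817
  a_3 = 3053/4817

Starting state is 2, so the absorption probability is a_2 = 2346/4817.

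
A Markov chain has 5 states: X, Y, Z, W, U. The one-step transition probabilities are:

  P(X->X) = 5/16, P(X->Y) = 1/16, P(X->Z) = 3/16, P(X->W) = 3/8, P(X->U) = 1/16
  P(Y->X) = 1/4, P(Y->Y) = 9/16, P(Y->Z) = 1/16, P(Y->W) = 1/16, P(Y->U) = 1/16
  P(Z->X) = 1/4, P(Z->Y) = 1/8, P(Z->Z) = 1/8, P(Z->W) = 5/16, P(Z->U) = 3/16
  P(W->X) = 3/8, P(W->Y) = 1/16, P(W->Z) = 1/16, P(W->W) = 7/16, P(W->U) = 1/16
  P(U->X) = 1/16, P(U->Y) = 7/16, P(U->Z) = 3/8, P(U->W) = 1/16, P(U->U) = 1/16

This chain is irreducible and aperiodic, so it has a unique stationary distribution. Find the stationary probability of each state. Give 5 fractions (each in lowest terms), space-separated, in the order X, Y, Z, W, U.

The stationary distribution satisfies pi = pi * P, i.e.:
  pi_X = 5/16*pi_X + 1/4*pi_Y + 1/4*pi_Z + 3/8*pi_W + 1/16*pi_U
  pi_Y = 1/16*pi_X + 9/16*pi_Y + 1/8*pi_Z + 1/16*pi_W + 7/16*pi_U
  pi_Z = 3/16*pi_X + 1/16*pi_Y + 1/8*pi_Z + 1/16*pi_W + 3/8*pi_U
  pi_W = 3/8*pi_X + 1/16*pi_Y + 5/16*pi_Z + 7/16*pi_W + 1/16*pi_U
  pi_U = 1/16*pi_X + 1/16*pi_Y + 3/16*pi_Z + 1/16*pi_W + 1/16*pi_U
with normalization: pi_X + pi_Y + pi_Z + pi_W + pi_U = 1.

Using the first 4 balance equations plus normalization, the linear system A*pi = b is:
  [-11/16, 1/4, 1/4, 3/8, 1/16] . pi = 0
  [1/16, -7/16, 1/8, 1/16, 7/16] . pi = 0
  [3/16, 1/16, -7/8, 1/16, 3/8] . pi = 0
  [3/8, 1/16, 5/16, -9/16, 1/16] . pi = 0
  [1, 1, 1, 1, 1] . pi = 1

Solving yields:
  pi_X = 1553/5344
  pi_Y = 2145/10688
  pi_Z = 22/167
  pi_W = 3185/10688
  pi_U = 211/2672

Verification (pi * P):
  1553/5344*5/16 + 2145/10688*1/4 + 22/167*1/4 + 3185/10688*3/8 + 211/2672*1/16 = 1553/5344 = pi_X  (ok)
  1553/5344*1/16 + 2145/10688*9/16 + 22/167*1/8 + 3185/10688*1/16 + 211/2672*7/16 = 2145/10688 = pi_Y  (ok)
  1553/5344*3/16 + 2145/10688*1/16 + 22/167*1/8 + 3185/10688*1/16 + 211/2672*3/8 = 22/167 = pi_Z  (ok)
  1553/5344*3/8 + 2145/10688*1/16 + 22/167*5/16 + 3185/10688*7/16 + 211/2672*1/16 = 3185/10688 = pi_W  (ok)
  1553/5344*1/16 + 2145/10688*1/16 + 22/167*3/16 + 3185/10688*1/16 + 211/2672*1/16 = 211/2672 = pi_U  (ok)

Answer: 1553/5344 2145/10688 22/167 3185/10688 211/2672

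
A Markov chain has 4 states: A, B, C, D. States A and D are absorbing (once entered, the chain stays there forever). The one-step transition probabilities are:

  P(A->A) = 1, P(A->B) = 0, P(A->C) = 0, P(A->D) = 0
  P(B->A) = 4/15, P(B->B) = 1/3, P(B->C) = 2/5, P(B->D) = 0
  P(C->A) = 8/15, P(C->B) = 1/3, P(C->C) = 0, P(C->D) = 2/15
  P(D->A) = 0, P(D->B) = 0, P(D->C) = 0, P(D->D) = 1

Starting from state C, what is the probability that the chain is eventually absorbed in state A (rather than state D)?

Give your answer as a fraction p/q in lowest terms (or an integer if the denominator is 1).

Let a_i = P(absorbed in A | start in state i).
Boundary conditions: a_A = 1, a_D = 0.
For each transient state i, a_i = sum_j P(i->j) * a_j:
  a_B = 4/15*a_A + 1/3*a_B + 2/5*a_C + 0*a_D
  a_C = 8/15*a_A + 1/3*a_B + 0*a_C + 2/15*a_D

Substituting a_A = 1 and a_D = 0, rearrange to (I - Q) a = r where r[i] = P(i -> A):
  [2/3, -2/5] . (a_B, a_C) = 4/15
  [-1/3, 1] . (a_B, a_C) = 8/15

Solving yields:
  a_B = 9/10
  a_C = 5/6

Starting state is C, so the absorption probability is a_C = 5/6.

Answer: 5/6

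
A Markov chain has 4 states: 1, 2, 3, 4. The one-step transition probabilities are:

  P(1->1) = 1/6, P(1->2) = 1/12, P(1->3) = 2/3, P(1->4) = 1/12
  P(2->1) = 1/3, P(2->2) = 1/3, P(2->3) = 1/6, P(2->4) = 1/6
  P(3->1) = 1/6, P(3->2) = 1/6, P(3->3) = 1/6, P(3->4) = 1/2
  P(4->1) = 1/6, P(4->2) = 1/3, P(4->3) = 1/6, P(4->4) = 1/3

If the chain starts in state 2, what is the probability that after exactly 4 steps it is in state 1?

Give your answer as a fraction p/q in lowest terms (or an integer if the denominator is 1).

Computing P^4 by repeated multiplication:
P^1 =
  1: [1/6, 1/12, 2/3, 1/12]
  2: [1/3, 1/3, 1/6, 1/6]
  3: [1/6, 1/6, 1/6, 1/2]
  4: [1/6, 1/3, 1/6, 1/3]
P^2 =
  1: [13/72, 13/72, 1/4, 7/18]
  2: [2/9, 2/9, 1/3, 2/9]
  3: [7/36, 19/72, 1/4, 7/24]
  4: [2/9, 19/72, 1/4, 19/72]
P^3 =
  1: [85/432, 71/288, 37/144, 259/864]
  2: [11/54, 2/9, 5/18, 8/27]
  3: [91/432, 35/144, 19/72, 61/216]
  4: [91/432, 17/72, 5/18, 119/432]
P^4 =
  1: [359/1728, 139/576, 229/864, 247/864]
  2: [11/54, 17/72, 29/108, 7/24]
  3: [179/864, 409/1728, 235/864, 491/1728]
  4: [89/432, 15/64, 235/864, 497/1728]

(P^4)[2 -> 1] = 11/54

Answer: 11/54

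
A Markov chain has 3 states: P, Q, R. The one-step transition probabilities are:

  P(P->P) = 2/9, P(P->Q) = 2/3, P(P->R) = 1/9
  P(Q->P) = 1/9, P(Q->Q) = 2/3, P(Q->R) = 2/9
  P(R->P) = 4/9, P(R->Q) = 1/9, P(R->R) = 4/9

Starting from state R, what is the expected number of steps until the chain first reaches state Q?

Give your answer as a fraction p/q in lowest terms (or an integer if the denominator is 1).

Let h_i = expected steps to first reach Q from state i.
Boundary: h_Q = 0.
First-step equations for the other states:
  h_P = 1 + 2/9*h_P + 2/3*h_Q + 1/9*h_R
  h_R = 1 + 4/9*h_P + 1/9*h_Q + 4/9*h_R

Substituting h_Q = 0 and rearranging gives the linear system (I - Q) h = 1:
  [7/9, -1/9] . (h_P, h_R) = 1
  [-4/9, 5/9] . (h_P, h_R) = 1

Solving yields:
  h_P = 54/31
  h_R = 99/31

Starting state is R, so the expected hitting time is h_R = 99/31.

Answer: 99/31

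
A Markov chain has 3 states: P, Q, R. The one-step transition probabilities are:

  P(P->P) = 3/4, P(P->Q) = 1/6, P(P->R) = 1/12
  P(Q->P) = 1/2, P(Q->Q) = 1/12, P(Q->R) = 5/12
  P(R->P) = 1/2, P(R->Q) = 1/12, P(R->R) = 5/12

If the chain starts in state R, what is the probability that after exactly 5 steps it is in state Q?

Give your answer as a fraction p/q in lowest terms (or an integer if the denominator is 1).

Computing P^5 by repeated multiplication:
P^1 =
  P: [3/4, 1/6, 1/12]
  Q: [1/2, 1/12, 5/12]
  R: [1/2, 1/12, 5/12]
P^2 =
  P: [11/16, 7/48, 1/6]
  Q: [5/8, 1/8, 1/4]
  R: [5/8, 1/8, 1/4]
P^3 =
  P: [43/64, 9/64, 3/16]
  Q: [21/32, 13/96, 5/24]
  R: [21/32, 13/96, 5/24]
P^4 =
  P: [171/256, 107/768, 37/192]
  Q: [85/128, 53/384, 19/96]
  R: [85/128, 53/384, 19/96]
P^5 =
  P: [683/1024, 427/3072, 149/768]
  Q: [341/512, 71/512, 25/128]
  R: [341/512, 71/512, 25/128]

(P^5)[R -> Q] = 71/512

Answer: 71/512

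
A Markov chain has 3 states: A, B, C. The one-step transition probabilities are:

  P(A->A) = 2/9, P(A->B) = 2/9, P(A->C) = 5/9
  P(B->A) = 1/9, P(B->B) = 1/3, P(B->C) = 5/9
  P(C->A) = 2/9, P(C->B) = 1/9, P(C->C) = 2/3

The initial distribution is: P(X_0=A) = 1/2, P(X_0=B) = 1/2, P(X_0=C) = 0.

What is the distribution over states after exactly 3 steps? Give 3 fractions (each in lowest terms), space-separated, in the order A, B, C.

Answer: 293/1458 85/486 455/729

Derivation:
Propagating the distribution step by step (d_{t+1} = d_t * P):
d_0 = (A=1/2, B=1/2, C=0)
  d_1[A] = 1/2*2/9 + 1/2*1/9 + 0*2/9 = 1/6
  d_1[B] = 1/2*2/9 + 1/2*1/3 + 0*1/9 = 5/18
  d_1[C] = 1/2*5/9 + 1/2*5/9 + 0*2/3 = 5/9
d_1 = (A=1/6, B=5/18, C=5/9)
  d_2[A] = 1/6*2/9 + 5/18*1/9 + 5/9*2/9 = 31/162
  d_2[B] = 1/6*2/9 + 5/18*1/3 + 5/9*1/9 = 31/162
  d_2[C] = 1/6*5/9 + 5/18*5/9 + 5/9*2/3 = 50/81
d_2 = (A=31/162, B=31/162, C=50/81)
  d_3[A] = 31/162*2/9 + 31/162*1/9 + 50/81*2/9 = 293/1458
  d_3[B] = 31/162*2/9 + 31/162*1/3 + 50/81*1/9 = 85/486
  d_3[C] = 31/162*5/9 + 31/162*5/9 + 50/81*2/3 = 455/729
d_3 = (A=293/1458, B=85/486, C=455/729)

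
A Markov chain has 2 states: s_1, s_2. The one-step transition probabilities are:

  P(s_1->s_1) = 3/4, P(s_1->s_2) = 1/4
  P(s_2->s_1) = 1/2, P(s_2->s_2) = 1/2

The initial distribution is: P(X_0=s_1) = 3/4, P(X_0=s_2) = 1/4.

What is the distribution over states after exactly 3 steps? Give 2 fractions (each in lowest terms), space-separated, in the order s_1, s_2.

Answer: 171/256 85/256

Derivation:
Propagating the distribution step by step (d_{t+1} = d_t * P):
d_0 = (s_1=3/4, s_2=1/4)
  d_1[s_1] = 3/4*3/4 + 1/4*1/2 = 11/16
  d_1[s_2] = 3/4*1/4 + 1/4*1/2 = 5/16
d_1 = (s_1=11/16, s_2=5/16)
  d_2[s_1] = 11/16*3/4 + 5/16*1/2 = 43/64
  d_2[s_2] = 11/16*1/4 + 5/16*1/2 = 21/64
d_2 = (s_1=43/64, s_2=21/64)
  d_3[s_1] = 43/64*3/4 + 21/64*1/2 = 171/256
  d_3[s_2] = 43/64*1/4 + 21/64*1/2 = 85/256
d_3 = (s_1=171/256, s_2=85/256)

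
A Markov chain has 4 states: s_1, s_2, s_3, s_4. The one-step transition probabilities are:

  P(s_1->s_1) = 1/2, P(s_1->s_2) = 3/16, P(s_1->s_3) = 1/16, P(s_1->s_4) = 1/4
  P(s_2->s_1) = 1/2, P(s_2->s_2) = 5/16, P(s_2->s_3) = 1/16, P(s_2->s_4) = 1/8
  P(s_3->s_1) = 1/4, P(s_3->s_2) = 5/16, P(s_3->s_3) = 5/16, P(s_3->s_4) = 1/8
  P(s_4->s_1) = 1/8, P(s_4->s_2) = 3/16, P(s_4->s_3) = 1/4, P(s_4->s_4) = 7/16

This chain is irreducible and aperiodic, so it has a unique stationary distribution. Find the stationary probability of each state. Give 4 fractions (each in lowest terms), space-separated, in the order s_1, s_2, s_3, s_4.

The stationary distribution satisfies pi = pi * P, i.e.:
  pi_s_1 = 1/2*pi_s_1 + 1/2*pi_s_2 + 1/4*pi_s_3 + 1/8*pi_s_4
  pi_s_2 = 3/16*pi_s_1 + 5/16*pi_s_2 + 5/16*pi_s_3 + 3/16*pi_s_4
  pi_s_3 = 1/16*pi_s_1 + 1/16*pi_s_2 + 5/16*pi_s_3 + 1/4*pi_s_4
  pi_s_4 = 1/4*pi_s_1 + 1/8*pi_s_2 + 1/8*pi_s_3 + 7/16*pi_s_4
with normalization: pi_s_1 + pi_s_2 + pi_s_3 + pi_s_4 = 1.

Using the first 3 balance equations plus normalization, the linear system A*pi = b is:
  [-1/2, 1/2, 1/4, 1/8] . pi = 0
  [3/16, -11/16, 5/16, 3/16] . pi = 0
  [1/16, 1/16, -11/16, 1/4] . pi = 0
  [1, 1, 1, 1] . pi = 1

Solving yields:
  pi_s_1 = 211/570
  pi_s_2 = 67/285
  pi_s_3 = 83/570
  pi_s_4 = 71/285

Verification (pi * P):
  211/570*1/2 + 67/285*1/2 + 83/570*1/4 + 71/285*1/8 = 211/570 = pi_s_1  (ok)
  211/570*3/16 + 67/285*5/16 + 83/570*5/16 + 71/285*3/16 = 67/285 = pi_s_2  (ok)
  211/570*1/16 + 67/285*1/16 + 83/570*5/16 + 71/285*1/4 = 83/570 = pi_s_3  (ok)
  211/570*1/4 + 67/285*1/8 + 83/570*1/8 + 71/285*7/16 = 71/285 = pi_s_4  (ok)

Answer: 211/570 67/285 83/570 71/285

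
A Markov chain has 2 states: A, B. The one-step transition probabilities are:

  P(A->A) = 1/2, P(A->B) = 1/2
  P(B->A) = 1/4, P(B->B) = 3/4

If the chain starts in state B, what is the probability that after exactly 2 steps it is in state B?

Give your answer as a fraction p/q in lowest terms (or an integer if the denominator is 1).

Computing P^2 by repeated multiplication:
P^1 =
  A: [1/2, 1/2]
  B: [1/4, 3/4]
P^2 =
  A: [3/8, 5/8]
  B: [5/16, 11/16]

(P^2)[B -> B] = 11/16

Answer: 11/16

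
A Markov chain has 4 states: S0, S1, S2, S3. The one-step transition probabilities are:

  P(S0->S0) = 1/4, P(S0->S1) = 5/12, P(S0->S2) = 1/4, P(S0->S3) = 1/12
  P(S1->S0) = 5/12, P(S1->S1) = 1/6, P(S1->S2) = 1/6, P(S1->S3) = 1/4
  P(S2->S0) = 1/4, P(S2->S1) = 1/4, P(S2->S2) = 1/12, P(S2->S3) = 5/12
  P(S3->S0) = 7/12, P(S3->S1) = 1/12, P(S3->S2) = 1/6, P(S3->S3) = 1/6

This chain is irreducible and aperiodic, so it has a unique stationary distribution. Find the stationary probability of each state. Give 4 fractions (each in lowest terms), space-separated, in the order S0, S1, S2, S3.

The stationary distribution satisfies pi = pi * P, i.e.:
  pi_S0 = 1/4*pi_S0 + 5/12*pi_S1 + 1/4*pi_S2 + 7/12*pi_S3
  pi_S1 = 5/12*pi_S0 + 1/6*pi_S1 + 1/4*pi_S2 + 1/12*pi_S3
  pi_S2 = 1/4*pi_S0 + 1/6*pi_S1 + 1/12*pi_S2 + 1/6*pi_S3
  pi_S3 = 1/12*pi_S0 + 1/4*pi_S1 + 5/12*pi_S2 + 1/6*pi_S3
with normalization: pi_S0 + pi_S1 + pi_S2 + pi_S3 = 1.

Using the first 3 balance equations plus normalization, the linear system A*pi = b is:
  [-3/4, 5/12, 1/4, 7/12] . pi = 0
  [5/12, -5/6, 1/4, 1/12] . pi = 0
  [1/4, 1/6, -11/12, 1/6] . pi = 0
  [1, 1, 1, 1] . pi = 1

Solving yields:
  pi_S0 = 879/2440
  pi_S1 = 311/1220
  pi_S2 = 443/2440
  pi_S3 = 62/305

Verification (pi * P):
  879/2440*1/4 + 311/1220*5/12 + 443/2440*1/4 + 62/305*7/12 = 879/2440 = pi_S0  (ok)
  879/2440*5/12 + 311/1220*1/6 + 443/2440*1/4 + 62/305*1/12 = 311/1220 = pi_S1  (ok)
  879/2440*1/4 + 311/1220*1/6 + 443/2440*1/12 + 62/305*1/6 = 443/2440 = pi_S2  (ok)
  879/2440*1/12 + 311/1220*1/4 + 443/2440*5/12 + 62/305*1/6 = 62/305 = pi_S3  (ok)

Answer: 879/2440 311/1220 443/2440 62/305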